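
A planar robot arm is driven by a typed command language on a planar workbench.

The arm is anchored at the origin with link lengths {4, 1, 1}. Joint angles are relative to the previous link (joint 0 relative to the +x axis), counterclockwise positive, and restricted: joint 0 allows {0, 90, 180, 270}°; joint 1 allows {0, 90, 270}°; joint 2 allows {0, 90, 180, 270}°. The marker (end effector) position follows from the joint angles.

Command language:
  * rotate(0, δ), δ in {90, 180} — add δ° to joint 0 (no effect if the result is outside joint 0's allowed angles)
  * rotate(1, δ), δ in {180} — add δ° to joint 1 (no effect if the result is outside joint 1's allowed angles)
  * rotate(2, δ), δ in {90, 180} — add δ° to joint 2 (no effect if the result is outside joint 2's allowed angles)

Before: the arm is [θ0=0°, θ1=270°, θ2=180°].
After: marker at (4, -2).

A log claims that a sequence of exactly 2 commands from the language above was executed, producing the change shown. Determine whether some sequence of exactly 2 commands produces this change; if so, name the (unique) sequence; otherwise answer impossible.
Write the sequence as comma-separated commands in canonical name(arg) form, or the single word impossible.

rotate(2, 90), rotate(2, 90)

t0: [θ0=0°, θ1=270°, θ2=180°]
step 1 (rotate(2, 90)): [θ0=0°, θ1=270°, θ2=270°]
step 2 (rotate(2, 90)): [θ0=0°, θ1=270°, θ2=0°]
all 25 alternatives checked — unique.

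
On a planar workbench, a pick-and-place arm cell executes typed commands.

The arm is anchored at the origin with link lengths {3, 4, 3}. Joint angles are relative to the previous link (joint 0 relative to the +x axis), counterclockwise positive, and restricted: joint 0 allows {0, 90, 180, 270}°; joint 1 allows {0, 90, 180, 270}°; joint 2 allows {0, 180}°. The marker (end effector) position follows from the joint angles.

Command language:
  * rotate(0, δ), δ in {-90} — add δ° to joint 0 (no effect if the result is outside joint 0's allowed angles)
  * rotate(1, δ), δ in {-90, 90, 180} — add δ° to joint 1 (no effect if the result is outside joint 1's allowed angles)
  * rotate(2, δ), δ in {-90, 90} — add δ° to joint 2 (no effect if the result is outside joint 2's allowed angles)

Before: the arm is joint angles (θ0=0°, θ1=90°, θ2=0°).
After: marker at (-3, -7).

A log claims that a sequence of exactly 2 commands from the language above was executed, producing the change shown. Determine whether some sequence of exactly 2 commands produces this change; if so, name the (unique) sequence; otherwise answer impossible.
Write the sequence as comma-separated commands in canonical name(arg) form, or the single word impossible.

rotate(0, -90), rotate(0, -90)

from: joint angles (θ0=0°, θ1=90°, θ2=0°)
[1] after rotate(0, -90): joint angles (θ0=270°, θ1=90°, θ2=0°)
[2] after rotate(0, -90): joint angles (θ0=180°, θ1=90°, θ2=0°)
no rival 2-sequence matches.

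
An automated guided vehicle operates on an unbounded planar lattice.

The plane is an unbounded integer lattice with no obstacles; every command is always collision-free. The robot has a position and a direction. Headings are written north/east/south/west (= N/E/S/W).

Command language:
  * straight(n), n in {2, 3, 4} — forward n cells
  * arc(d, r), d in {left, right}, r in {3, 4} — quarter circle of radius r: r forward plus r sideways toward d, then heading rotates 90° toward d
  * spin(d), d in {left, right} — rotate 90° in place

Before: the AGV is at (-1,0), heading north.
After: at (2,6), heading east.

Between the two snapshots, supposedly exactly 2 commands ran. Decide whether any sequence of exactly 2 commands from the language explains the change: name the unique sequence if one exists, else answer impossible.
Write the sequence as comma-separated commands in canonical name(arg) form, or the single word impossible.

straight(3), arc(right, 3)

key: position moved to (2,6) AND the heading swung to E — translation plus rotation needed
start: at (-1,0), heading north
t=1 straight(3) ⇒ at (-1,3), heading north
t=2 arc(right, 3) ⇒ at (2,6), heading east
no rival 2-sequence matches.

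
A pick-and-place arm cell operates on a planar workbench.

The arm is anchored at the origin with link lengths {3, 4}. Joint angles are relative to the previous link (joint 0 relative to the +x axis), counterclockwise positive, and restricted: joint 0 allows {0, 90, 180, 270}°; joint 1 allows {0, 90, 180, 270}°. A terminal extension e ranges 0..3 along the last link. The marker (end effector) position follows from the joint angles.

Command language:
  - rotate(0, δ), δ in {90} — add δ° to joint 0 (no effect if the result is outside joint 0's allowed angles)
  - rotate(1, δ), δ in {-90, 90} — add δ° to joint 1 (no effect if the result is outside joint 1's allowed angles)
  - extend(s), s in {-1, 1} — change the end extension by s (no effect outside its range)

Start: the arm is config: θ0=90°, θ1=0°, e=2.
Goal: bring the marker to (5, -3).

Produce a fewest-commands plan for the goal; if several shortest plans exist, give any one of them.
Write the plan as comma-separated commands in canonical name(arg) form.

begin: config: θ0=90°, θ1=0°, e=2
[1] after extend(-1): config: θ0=90°, θ1=0°, e=1
[2] after rotate(0, 90): config: θ0=180°, θ1=0°, e=1
[3] after rotate(0, 90): config: θ0=270°, θ1=0°, e=1
[4] after rotate(1, 90): config: θ0=270°, θ1=90°, e=1
shorter routes all fall short; 4 is best.

extend(-1), rotate(0, 90), rotate(0, 90), rotate(1, 90)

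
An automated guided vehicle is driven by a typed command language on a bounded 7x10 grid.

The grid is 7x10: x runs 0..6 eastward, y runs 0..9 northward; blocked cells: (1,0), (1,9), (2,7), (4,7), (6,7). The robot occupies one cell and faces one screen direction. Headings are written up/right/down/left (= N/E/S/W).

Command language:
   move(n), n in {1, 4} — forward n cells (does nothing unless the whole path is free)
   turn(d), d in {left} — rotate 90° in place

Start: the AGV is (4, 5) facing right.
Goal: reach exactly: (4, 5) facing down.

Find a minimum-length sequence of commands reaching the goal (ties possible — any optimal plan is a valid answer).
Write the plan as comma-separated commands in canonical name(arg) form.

start: (4, 5) facing right
1. turn(left) → (4, 5) facing up
2. turn(left) → (4, 5) facing left
3. turn(left) → (4, 5) facing down
shorter routes all fall short; 3 is best.

turn(left), turn(left), turn(left)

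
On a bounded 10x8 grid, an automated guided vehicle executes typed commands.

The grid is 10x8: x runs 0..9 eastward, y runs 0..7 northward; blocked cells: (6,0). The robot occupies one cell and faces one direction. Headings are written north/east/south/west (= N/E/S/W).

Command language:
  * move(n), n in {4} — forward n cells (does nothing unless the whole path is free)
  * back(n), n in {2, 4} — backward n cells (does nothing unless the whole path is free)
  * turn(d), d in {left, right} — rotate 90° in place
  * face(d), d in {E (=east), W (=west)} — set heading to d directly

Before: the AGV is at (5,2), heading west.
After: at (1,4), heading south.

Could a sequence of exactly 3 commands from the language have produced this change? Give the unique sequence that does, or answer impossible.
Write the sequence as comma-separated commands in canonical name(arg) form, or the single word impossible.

key: position moved to (1,4) AND the heading swung to S — translation plus rotation needed
start: at (5,2), heading west
1. move(4) → at (1,2), heading west
2. turn(left) → at (1,2), heading south
3. back(2) → at (1,4), heading south
no rival 3-sequence matches.

move(4), turn(left), back(2)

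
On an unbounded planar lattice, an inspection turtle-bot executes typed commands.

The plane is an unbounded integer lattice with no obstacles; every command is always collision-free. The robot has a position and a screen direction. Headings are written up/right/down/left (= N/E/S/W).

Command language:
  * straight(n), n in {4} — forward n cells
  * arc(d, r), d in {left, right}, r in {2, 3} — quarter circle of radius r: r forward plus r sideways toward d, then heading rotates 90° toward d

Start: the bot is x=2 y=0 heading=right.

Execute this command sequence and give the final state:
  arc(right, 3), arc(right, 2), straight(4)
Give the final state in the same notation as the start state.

x=-1 y=-5 heading=left

begin: x=2 y=0 heading=right
[1] after arc(right, 3): x=5 y=-3 heading=down
[2] after arc(right, 2): x=3 y=-5 heading=left
[3] after straight(4): x=-1 y=-5 heading=left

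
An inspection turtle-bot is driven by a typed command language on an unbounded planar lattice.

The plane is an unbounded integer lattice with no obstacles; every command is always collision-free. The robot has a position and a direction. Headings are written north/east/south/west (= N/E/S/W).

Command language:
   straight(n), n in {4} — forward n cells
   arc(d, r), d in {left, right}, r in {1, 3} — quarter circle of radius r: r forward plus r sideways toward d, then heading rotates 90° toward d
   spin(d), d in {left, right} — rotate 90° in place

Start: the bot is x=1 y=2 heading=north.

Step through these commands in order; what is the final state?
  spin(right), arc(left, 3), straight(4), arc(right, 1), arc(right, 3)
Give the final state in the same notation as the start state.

start: x=1 y=2 heading=north
[1] after spin(right): x=1 y=2 heading=east
[2] after arc(left, 3): x=4 y=5 heading=north
[3] after straight(4): x=4 y=9 heading=north
[4] after arc(right, 1): x=5 y=10 heading=east
[5] after arc(right, 3): x=8 y=7 heading=south

x=8 y=7 heading=south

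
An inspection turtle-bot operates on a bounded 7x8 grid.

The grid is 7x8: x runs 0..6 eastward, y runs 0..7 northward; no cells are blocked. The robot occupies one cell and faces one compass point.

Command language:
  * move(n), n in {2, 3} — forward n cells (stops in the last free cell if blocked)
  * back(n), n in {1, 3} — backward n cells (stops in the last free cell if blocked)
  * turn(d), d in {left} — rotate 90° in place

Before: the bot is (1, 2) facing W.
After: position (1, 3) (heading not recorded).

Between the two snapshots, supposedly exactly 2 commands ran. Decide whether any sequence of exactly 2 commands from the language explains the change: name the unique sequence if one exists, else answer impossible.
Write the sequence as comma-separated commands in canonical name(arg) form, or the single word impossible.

turn(left), back(1)

key: order matters: swapping turn(left) and back(1) lands elsewhere
begin: (1, 2) facing W
1. turn(left) → (1, 2) facing S
2. back(1) → (1, 3) facing S
no rival 2-sequence matches.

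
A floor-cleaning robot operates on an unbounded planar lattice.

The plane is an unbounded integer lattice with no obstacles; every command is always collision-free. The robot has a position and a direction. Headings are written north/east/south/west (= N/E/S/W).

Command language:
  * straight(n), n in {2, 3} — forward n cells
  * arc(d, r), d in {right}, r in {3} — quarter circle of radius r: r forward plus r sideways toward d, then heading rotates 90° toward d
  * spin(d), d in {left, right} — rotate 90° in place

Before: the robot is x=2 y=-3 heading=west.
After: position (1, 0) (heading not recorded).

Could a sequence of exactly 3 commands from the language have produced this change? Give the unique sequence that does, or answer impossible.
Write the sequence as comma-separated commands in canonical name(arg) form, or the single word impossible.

arc(right, 3), spin(right), straight(2)

key: order matters: swapping arc(right, 3) and straight(2) lands elsewhere
start: x=2 y=-3 heading=west
t=1 arc(right, 3) ⇒ x=-1 y=0 heading=north
t=2 spin(right) ⇒ x=-1 y=0 heading=east
t=3 straight(2) ⇒ x=1 y=0 heading=east
uniquely the one of 125 3-step routes that fits.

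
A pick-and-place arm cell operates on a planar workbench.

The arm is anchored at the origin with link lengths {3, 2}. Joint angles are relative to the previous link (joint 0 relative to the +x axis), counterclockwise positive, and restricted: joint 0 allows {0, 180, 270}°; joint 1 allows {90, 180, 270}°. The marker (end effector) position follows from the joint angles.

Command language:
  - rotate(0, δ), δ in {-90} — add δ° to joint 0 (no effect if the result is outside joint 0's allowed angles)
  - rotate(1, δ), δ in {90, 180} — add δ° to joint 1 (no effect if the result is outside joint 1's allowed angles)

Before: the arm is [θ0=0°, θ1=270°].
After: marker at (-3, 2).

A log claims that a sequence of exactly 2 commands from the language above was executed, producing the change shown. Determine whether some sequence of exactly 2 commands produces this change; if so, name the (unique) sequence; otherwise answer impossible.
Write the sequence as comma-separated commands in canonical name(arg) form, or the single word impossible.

start: [θ0=0°, θ1=270°]
t=1 rotate(0, -90) ⇒ [θ0=270°, θ1=270°]
t=2 rotate(0, -90) ⇒ [θ0=180°, θ1=270°]
uniquely the one of 9 2-step routes that fits.

rotate(0, -90), rotate(0, -90)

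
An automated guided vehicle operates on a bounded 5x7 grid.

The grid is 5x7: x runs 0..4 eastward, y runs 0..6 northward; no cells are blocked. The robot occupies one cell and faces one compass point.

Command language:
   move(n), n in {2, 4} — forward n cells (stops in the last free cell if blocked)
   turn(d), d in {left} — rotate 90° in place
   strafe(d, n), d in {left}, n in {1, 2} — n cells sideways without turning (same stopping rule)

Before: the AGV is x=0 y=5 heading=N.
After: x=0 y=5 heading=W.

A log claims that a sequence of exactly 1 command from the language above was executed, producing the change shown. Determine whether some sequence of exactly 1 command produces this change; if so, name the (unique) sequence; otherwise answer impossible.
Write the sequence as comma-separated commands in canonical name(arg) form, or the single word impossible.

key: parked at (0,5) the whole time — nothing moves the robot
begin: x=0 y=5 heading=N
step 1 (turn(left)): x=0 y=5 heading=W
all 5 alternatives checked — unique.

turn(left)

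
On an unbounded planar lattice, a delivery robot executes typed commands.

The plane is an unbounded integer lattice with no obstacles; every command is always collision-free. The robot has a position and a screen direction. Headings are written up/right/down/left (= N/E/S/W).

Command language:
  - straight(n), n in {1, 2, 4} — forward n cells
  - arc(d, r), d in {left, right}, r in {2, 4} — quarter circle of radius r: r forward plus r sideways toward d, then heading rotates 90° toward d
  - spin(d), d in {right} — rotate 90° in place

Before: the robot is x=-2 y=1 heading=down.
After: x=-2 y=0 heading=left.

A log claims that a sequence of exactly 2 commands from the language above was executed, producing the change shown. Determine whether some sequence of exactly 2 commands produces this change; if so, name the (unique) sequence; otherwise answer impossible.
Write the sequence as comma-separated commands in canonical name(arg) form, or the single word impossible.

straight(1), spin(right)

key: position moved to (-2,0) AND the heading swung to W — translation plus rotation needed
start: x=-2 y=1 heading=down
step 1 (straight(1)): x=-2 y=0 heading=down
step 2 (spin(right)): x=-2 y=0 heading=left
uniquely the one of 64 2-step routes that fits.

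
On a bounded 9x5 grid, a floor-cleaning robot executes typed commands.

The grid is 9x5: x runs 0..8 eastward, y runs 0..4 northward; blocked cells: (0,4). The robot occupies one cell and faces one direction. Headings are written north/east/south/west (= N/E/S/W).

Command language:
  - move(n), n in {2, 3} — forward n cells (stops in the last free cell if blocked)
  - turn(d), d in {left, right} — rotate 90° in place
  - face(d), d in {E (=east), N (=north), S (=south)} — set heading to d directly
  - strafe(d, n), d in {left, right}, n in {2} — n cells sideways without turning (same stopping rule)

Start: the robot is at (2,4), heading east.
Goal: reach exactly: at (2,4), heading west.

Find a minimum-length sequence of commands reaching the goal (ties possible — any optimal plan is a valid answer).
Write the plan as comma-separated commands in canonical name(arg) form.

t0: at (2,4), heading east
step 1 (face(S)): at (2,4), heading south
step 2 (turn(right)): at (2,4), heading west
shorter routes all fall short; 2 is best.

face(S), turn(right)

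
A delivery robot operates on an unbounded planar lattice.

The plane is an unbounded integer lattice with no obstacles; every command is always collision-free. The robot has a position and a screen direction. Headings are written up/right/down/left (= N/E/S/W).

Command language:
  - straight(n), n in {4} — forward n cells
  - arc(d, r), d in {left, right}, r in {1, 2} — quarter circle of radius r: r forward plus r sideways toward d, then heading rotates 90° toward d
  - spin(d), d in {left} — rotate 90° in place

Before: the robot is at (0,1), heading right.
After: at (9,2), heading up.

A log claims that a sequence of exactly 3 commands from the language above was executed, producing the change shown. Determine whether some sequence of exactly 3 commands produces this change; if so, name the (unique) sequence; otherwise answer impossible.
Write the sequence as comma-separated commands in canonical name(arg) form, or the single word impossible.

key: running arc(left, 1) before straight(4) would end elsewhere — order is forced
initial: at (0,1), heading right
1. straight(4) → at (4,1), heading right
2. straight(4) → at (8,1), heading right
3. arc(left, 1) → at (9,2), heading up
no other 3-command option fits: unique.

straight(4), straight(4), arc(left, 1)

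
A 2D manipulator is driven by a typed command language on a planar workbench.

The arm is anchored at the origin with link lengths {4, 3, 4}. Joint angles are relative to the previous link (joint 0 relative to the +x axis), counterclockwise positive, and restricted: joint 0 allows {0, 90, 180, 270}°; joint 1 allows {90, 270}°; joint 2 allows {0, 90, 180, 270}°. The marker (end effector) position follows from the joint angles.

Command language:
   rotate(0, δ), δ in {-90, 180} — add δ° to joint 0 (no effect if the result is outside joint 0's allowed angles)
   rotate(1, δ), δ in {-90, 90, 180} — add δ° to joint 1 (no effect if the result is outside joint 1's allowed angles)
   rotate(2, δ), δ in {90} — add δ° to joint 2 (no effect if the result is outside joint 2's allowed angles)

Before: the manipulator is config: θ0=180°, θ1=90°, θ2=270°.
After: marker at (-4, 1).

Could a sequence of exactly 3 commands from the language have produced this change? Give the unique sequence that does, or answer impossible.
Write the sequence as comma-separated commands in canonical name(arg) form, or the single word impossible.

rotate(2, 90), rotate(2, 90), rotate(2, 90)

from: config: θ0=180°, θ1=90°, θ2=270°
[1] after rotate(2, 90): config: θ0=180°, θ1=90°, θ2=0°
[2] after rotate(2, 90): config: θ0=180°, θ1=90°, θ2=90°
[3] after rotate(2, 90): config: θ0=180°, θ1=90°, θ2=180°
no rival 3-sequence matches.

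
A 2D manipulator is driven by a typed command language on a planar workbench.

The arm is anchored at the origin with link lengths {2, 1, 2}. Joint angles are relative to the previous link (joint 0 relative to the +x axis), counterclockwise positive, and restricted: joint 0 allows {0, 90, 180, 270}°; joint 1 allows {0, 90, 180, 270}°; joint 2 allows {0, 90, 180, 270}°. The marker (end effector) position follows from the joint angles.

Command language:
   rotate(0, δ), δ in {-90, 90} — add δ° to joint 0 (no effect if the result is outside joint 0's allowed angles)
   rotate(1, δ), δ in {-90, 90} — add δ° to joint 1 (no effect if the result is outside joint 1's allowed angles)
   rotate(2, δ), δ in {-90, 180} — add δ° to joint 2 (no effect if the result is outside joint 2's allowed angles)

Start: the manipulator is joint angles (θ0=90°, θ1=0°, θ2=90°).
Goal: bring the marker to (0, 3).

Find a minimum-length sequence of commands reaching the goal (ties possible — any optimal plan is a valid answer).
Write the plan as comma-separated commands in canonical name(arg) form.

start: joint angles (θ0=90°, θ1=0°, θ2=90°)
step 1 (rotate(1, -90)): joint angles (θ0=90°, θ1=270°, θ2=90°)
step 2 (rotate(1, -90)): joint angles (θ0=90°, θ1=180°, θ2=90°)
step 3 (rotate(2, -90)): joint angles (θ0=90°, θ1=180°, θ2=0°)
step 4 (rotate(2, 180)): joint angles (θ0=90°, θ1=180°, θ2=180°)
minimal: 4 command(s), checked below 4.

rotate(1, -90), rotate(1, -90), rotate(2, -90), rotate(2, 180)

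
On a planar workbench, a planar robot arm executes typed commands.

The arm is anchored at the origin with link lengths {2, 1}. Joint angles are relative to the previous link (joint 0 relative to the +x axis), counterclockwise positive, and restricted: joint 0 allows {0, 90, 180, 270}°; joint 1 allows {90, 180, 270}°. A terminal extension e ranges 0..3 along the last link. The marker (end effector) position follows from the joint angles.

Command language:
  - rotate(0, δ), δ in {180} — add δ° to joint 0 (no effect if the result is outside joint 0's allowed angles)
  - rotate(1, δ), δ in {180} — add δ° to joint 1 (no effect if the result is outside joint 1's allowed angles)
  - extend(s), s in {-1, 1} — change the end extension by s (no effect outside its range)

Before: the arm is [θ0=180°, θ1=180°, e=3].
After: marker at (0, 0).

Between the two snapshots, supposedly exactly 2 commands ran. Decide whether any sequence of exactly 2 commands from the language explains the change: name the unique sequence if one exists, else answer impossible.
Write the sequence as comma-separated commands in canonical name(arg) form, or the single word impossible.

t0: [θ0=180°, θ1=180°, e=3]
1. extend(-1) → [θ0=180°, θ1=180°, e=2]
2. extend(-1) → [θ0=180°, θ1=180°, e=1]
uniquely the one of 16 2-step routes that fits.

extend(-1), extend(-1)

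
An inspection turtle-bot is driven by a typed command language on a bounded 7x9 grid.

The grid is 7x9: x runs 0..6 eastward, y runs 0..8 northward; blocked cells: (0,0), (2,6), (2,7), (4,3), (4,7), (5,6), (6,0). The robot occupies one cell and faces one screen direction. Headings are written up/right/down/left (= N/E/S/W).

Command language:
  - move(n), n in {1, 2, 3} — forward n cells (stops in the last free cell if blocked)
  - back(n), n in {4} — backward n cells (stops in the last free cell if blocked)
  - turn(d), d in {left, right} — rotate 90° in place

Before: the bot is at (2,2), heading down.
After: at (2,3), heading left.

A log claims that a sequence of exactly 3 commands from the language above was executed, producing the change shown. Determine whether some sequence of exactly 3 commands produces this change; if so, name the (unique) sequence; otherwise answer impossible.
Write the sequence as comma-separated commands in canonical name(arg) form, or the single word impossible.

key: back(4) is stopped early by the blocked cell at (2,6)
initial: at (2,2), heading down
step 1 (back(4)): at (2,5), heading down
step 2 (move(2)): at (2,3), heading down
step 3 (turn(right)): at (2,3), heading left
no other 3-command option fits: unique.

back(4), move(2), turn(right)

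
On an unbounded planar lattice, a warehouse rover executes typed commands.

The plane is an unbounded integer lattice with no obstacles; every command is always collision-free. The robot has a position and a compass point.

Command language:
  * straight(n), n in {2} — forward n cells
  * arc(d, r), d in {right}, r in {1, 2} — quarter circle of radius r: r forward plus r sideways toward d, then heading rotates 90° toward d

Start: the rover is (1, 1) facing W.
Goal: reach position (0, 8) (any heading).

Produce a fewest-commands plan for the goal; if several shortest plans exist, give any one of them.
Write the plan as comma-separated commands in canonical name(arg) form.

arc(right, 2), straight(2), straight(2), arc(right, 1)

start: (1, 1) facing W
1. arc(right, 2) → (-1, 3) facing N
2. straight(2) → (-1, 5) facing N
3. straight(2) → (-1, 7) facing N
4. arc(right, 1) → (0, 8) facing E
shorter routes all fall short; 4 is best.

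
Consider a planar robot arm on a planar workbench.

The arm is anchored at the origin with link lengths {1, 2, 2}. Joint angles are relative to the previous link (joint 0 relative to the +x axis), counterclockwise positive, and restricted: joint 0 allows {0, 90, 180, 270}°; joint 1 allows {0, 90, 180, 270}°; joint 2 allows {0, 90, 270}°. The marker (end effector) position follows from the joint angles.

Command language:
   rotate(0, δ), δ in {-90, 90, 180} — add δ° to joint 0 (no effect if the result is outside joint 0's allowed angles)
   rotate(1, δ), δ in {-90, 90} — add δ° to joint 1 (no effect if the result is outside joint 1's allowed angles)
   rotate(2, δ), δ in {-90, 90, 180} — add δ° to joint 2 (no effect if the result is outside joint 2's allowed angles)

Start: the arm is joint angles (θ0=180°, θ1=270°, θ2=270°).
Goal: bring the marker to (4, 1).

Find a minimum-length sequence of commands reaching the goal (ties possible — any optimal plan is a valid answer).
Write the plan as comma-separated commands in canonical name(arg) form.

rotate(2, 90), rotate(0, -90)

initial: joint angles (θ0=180°, θ1=270°, θ2=270°)
[1] after rotate(2, 90): joint angles (θ0=180°, θ1=270°, θ2=0°)
[2] after rotate(0, -90): joint angles (θ0=90°, θ1=270°, θ2=0°)
no 1-step plan works, so 2 is optimal.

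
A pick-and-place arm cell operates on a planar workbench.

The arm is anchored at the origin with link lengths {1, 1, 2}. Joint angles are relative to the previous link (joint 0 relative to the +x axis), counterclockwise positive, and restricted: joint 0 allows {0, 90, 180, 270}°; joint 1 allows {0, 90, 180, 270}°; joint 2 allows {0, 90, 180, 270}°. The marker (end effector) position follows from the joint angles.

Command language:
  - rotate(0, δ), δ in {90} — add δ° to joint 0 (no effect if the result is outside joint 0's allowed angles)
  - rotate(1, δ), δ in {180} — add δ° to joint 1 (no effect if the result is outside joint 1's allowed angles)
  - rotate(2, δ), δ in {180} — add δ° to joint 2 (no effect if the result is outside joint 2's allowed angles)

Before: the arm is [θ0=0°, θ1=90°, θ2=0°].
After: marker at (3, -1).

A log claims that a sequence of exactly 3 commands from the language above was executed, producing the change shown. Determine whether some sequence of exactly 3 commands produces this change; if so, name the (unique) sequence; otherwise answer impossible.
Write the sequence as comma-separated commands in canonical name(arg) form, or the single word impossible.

begin: [θ0=0°, θ1=90°, θ2=0°]
step 1 (rotate(0, 90)): [θ0=90°, θ1=90°, θ2=0°]
step 2 (rotate(0, 90)): [θ0=180°, θ1=90°, θ2=0°]
step 3 (rotate(0, 90)): [θ0=270°, θ1=90°, θ2=0°]
all 27 alternatives checked — unique.

rotate(0, 90), rotate(0, 90), rotate(0, 90)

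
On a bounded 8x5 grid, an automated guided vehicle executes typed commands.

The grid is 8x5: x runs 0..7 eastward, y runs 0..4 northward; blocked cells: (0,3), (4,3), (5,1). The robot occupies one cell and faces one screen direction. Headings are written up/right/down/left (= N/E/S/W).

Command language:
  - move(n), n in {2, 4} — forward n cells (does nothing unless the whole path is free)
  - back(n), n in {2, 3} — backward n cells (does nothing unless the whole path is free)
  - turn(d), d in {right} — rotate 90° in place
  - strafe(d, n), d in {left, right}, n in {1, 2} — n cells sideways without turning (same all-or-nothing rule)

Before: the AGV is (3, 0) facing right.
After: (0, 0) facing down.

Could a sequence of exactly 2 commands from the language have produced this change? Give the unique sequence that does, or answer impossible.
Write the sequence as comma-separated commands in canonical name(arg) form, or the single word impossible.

key: order matters: swapping back(3) and turn(right) lands elsewhere
start: (3, 0) facing right
[1] after back(3): (0, 0) facing right
[2] after turn(right): (0, 0) facing down
all 81 alternatives checked — unique.

back(3), turn(right)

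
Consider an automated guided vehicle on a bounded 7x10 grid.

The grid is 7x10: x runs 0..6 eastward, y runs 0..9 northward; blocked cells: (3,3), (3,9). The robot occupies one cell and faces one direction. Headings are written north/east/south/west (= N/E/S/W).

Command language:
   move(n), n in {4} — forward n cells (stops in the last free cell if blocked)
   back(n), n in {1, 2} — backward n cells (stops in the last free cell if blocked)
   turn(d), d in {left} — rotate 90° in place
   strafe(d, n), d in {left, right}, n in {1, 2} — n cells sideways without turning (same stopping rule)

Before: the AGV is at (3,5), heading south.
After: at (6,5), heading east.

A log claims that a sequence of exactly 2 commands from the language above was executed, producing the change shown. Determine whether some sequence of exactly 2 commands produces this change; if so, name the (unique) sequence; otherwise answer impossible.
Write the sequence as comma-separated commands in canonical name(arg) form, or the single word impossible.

turn(left), move(4)

key: cell and facing (now E) both changed — the 2 commands mix motion and turning
t0: at (3,5), heading south
1. turn(left) → at (3,5), heading east
2. move(4) → at (6,5), heading east
uniquely the one of 64 2-step routes that fits.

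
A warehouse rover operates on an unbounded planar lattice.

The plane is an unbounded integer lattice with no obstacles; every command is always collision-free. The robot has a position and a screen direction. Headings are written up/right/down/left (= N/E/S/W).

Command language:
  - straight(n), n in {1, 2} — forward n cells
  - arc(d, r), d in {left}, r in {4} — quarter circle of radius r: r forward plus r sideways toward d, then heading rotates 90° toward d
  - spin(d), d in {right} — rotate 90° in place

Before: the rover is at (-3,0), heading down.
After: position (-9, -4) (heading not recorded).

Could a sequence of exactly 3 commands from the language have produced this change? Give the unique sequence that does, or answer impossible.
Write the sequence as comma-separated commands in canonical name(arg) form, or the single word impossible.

spin(right), straight(2), arc(left, 4)

key: order matters: swapping spin(right) and arc(left, 4) lands elsewhere
begin: at (-3,0), heading down
[1] after spin(right): at (-3,0), heading left
[2] after straight(2): at (-5,0), heading left
[3] after arc(left, 4): at (-9,-4), heading down
all 64 alternatives checked — unique.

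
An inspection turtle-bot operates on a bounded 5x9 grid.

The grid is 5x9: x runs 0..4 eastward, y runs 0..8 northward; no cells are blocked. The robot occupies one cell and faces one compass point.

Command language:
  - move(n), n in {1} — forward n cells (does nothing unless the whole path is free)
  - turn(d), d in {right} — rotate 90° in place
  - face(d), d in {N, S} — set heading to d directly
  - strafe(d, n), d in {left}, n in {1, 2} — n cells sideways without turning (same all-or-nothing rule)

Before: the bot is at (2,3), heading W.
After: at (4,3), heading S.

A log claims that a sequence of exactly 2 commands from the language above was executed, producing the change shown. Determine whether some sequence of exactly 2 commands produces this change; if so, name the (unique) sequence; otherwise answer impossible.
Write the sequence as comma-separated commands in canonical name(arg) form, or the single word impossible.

key: order matters: swapping face(S) and strafe(left, 2) lands elsewhere
t0: at (2,3), heading W
t=1 face(S) ⇒ at (2,3), heading S
t=2 strafe(left, 2) ⇒ at (4,3), heading S
uniquely the one of 36 2-step routes that fits.

face(S), strafe(left, 2)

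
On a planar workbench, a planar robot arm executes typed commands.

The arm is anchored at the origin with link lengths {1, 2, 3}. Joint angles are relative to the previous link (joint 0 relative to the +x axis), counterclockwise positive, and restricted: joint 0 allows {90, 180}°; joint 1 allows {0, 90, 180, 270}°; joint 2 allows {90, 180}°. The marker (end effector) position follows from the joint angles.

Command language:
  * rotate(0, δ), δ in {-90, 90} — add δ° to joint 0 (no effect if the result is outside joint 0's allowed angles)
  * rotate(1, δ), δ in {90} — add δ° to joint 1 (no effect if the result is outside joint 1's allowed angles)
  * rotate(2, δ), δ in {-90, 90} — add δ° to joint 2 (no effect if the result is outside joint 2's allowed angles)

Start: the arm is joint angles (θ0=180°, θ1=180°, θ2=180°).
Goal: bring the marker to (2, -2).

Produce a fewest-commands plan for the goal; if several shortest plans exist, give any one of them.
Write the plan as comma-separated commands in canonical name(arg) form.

from: joint angles (θ0=180°, θ1=180°, θ2=180°)
1. rotate(1, 90) → joint angles (θ0=180°, θ1=270°, θ2=180°)
2. rotate(1, 90) → joint angles (θ0=180°, θ1=0°, θ2=180°)
3. rotate(1, 90) → joint angles (θ0=180°, θ1=90°, θ2=180°)
4. rotate(2, -90) → joint angles (θ0=180°, θ1=90°, θ2=90°)
nothing shorter than 4 reaches the goal.

rotate(1, 90), rotate(1, 90), rotate(1, 90), rotate(2, -90)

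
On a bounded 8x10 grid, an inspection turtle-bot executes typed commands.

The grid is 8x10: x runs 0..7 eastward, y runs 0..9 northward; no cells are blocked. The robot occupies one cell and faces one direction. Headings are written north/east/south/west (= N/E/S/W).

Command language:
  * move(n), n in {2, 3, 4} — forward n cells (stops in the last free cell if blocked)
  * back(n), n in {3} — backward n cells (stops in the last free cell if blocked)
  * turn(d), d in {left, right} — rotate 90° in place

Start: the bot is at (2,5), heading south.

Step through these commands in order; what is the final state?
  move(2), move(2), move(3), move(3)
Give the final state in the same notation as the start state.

t0: at (2,5), heading south
1. move(2) → at (2,3), heading south
2. move(2) → at (2,1), heading south
3. move(3) → at (2,0), heading south
4. move(3) → at (2,0), heading south

at (2,0), heading south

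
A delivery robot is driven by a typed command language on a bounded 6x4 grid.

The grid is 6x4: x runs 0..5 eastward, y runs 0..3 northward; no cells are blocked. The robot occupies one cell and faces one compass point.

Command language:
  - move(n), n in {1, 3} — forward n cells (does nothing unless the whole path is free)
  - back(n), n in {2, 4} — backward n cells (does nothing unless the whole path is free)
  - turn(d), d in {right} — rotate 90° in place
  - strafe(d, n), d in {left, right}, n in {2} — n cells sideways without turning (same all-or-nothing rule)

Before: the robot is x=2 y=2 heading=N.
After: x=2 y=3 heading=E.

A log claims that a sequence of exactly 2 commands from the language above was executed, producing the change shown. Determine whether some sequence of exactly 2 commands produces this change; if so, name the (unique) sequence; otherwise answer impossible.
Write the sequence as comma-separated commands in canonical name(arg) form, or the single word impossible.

key: order matters: swapping move(1) and turn(right) lands elsewhere
start: x=2 y=2 heading=N
t=1 move(1) ⇒ x=2 y=3 heading=N
t=2 turn(right) ⇒ x=2 y=3 heading=E
no other 2-command option fits: unique.

move(1), turn(right)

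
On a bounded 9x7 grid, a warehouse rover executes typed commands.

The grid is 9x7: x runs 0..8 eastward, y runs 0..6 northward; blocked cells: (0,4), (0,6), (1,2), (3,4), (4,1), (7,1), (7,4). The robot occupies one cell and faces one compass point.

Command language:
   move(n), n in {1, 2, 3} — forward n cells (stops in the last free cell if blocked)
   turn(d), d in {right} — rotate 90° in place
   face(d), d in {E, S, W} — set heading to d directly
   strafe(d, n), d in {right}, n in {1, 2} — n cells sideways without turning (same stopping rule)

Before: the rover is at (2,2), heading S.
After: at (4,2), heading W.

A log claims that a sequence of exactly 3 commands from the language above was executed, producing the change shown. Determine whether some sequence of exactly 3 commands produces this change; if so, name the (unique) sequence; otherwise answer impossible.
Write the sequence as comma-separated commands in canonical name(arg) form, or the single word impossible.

face(E), move(2), face(W)

key: order matters: swapping face(E) and face(W) lands elsewhere
from: at (2,2), heading S
t=1 face(E) ⇒ at (2,2), heading E
t=2 move(2) ⇒ at (4,2), heading E
t=3 face(W) ⇒ at (4,2), heading W
all 729 alternatives checked — unique.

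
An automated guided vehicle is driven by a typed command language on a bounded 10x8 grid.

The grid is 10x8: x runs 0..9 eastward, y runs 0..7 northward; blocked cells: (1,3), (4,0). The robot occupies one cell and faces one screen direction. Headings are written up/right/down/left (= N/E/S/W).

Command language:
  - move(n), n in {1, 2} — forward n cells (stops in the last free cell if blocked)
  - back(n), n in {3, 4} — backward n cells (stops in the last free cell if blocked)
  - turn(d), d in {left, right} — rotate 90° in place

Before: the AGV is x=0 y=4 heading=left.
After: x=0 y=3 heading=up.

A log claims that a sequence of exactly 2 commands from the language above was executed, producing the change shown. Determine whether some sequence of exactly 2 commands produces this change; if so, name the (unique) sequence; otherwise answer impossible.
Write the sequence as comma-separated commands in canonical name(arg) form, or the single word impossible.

impossible

every 2-command combo misses the target.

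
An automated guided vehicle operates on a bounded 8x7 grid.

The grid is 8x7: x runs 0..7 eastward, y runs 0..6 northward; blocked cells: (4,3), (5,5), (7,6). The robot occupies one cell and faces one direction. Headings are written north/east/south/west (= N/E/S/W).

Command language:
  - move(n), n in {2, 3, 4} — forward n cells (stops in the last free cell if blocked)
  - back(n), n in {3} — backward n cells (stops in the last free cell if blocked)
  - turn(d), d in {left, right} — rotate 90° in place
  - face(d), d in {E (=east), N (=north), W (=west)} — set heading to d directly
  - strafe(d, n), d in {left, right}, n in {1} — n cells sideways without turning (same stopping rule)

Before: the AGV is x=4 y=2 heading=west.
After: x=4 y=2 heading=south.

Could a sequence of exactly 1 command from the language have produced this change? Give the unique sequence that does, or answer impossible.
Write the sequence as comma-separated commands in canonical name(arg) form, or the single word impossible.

turn(left)

key: (4,2) unchanged — the single command moves nothing
initial: x=4 y=2 heading=west
1. turn(left) → x=4 y=2 heading=south
no other 1-command option fits: unique.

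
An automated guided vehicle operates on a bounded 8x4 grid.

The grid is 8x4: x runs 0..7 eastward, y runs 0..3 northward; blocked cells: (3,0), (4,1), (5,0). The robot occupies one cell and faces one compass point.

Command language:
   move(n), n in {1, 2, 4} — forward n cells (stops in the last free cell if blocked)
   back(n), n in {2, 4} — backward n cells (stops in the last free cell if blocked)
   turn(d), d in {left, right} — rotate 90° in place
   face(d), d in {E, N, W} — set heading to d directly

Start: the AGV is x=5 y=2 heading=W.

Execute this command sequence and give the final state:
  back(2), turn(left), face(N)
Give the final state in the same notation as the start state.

initial: x=5 y=2 heading=W
step 1 (back(2)): x=7 y=2 heading=W
step 2 (turn(left)): x=7 y=2 heading=S
step 3 (face(N)): x=7 y=2 heading=N

x=7 y=2 heading=N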